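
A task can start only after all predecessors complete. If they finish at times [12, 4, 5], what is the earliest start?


ES = max of all predecessor completion times
Predecessors: [12, 4, 5]
ES = max(12, 4, 5)
= 12


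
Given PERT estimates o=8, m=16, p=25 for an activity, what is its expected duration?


te = (o + 4m + p) / 6
= (8 + 4×16 + 25) / 6
= (8 + 64 + 25) / 6
= 97 / 6
= 16.17


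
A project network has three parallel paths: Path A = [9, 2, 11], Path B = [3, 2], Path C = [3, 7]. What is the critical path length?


Path A: 9 + 2 + 11 = 22
Path B: 3 + 2 = 5
Path C: 3 + 7 = 10
Critical path = longest = max(22, 5, 10)
= 22 (Path A)


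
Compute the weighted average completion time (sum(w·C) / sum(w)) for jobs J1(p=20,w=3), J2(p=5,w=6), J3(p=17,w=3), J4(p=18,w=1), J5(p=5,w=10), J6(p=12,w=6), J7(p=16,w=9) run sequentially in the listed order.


Completion times:
  J1: C=20, w×C=3×20=60
  J2: C=25, w×C=6×25=150
  J3: C=42, w×C=3×42=126
  J4: C=60, w×C=1×60=60
  J5: C=65, w×C=10×65=650
  J6: C=77, w×C=6×77=462
  J7: C=93, w×C=9×93=837
Sum w×C = 2345
Sum w = 38
Weighted avg = 2345/38
= 61.71


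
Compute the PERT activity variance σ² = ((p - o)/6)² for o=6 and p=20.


σ² = ((p - o) / 6)² = (p - o)² / 36
= (20 - 6)² / 36
= 14² / 36
= 196 / 36
= 5.4444


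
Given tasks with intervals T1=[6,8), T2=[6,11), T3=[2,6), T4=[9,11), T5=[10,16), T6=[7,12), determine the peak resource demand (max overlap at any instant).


Check each time point for overlaps:
  t=10: 4 tasks active (T2, T4, T5, T6)
Max concurrent = 4


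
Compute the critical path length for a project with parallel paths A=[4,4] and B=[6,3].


Path A: 4 + 4 = 8
Path B: 6 + 3 = 9
Critical path = longest = max(8, 9)
= 9 (Path B)


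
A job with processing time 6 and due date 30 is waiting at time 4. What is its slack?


Slack = due - current_time - processing
= 30 - 4 - 6
= 20


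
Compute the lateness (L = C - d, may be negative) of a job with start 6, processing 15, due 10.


Completion = 6 + 15 = 21
Lateness = C - d = 21 - 10
= 11


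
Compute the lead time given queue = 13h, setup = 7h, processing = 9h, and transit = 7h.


Lead time = queue + setup + processing + transit
= 13 + 7 + 9 + 7
= 36 hours


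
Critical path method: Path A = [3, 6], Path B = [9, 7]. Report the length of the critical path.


Path A: 3 + 6 = 9
Path B: 9 + 7 = 16
Critical path = longest = max(9, 16)
= 16 (Path B)


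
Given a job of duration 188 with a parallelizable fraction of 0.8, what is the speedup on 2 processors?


Amdahl's law: T_p = T × ((1-p) + p/N)
= 188 × ((1-0.8) + 0.8/2)
= 188 × (0.20 + 0.4000)
= 188 × 0.6000
= 112.80
Speedup = 188/112.80
= 1.67×


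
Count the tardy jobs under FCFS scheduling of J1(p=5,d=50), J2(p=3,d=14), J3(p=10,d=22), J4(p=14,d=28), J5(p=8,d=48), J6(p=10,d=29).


Completion vs due date:
  J1: C=5, d=50 → on time
  J2: C=8, d=14 → on time
  J3: C=18, d=22 → on time
  J4: C=32, d=28 → TARDY
  J5: C=40, d=48 → on time
  J6: C=50, d=29 → TARDY
Tardy jobs: J4, J6
Count = 2


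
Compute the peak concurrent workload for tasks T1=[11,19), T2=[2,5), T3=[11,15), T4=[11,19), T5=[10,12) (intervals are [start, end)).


Check each time point for overlaps:
  t=11: 4 tasks active (T1, T3, T4, T5)
Max concurrent = 4


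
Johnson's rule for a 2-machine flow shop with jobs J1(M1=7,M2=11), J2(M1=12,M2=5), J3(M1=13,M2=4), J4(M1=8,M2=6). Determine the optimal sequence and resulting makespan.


Johnson's rule:
Group 1 (M1≤M2, sort by M1): ['J1']
Group 2 (M1>M2, sort desc M2): ['J4', 'J2', 'J3']
Sequence: J1 → J4 → J2 → J3
Makespan calculation:
  J1: M1 done=7, M2 done=18
  J4: M1 done=15, M2 done=24
  J2: M1 done=27, M2 done=32
  J3: M1 done=40, M2 done=44
= Sequence: J1 → J4 → J2 → J3, Makespan: 44


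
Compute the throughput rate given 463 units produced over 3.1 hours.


Throughput = units / time
= 463 / 3.1
= 149.4 units/hour


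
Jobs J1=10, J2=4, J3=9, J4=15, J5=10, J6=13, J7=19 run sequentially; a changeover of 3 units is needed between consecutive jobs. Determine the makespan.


Makespan = Σ processing + (n-1) × setup
= (10 + 4 + 9 + 15 + 10 + 13 + 19) + (7-1)×3
= 80 + 18
= 98 time units


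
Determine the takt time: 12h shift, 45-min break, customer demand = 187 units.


Available = 12×60 - 45 = 675 min
Takt time = 675 / 187
= 3.61 min/unit


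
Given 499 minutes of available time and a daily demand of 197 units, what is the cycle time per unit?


Cycle time = available time / demand
= 499 / 197
= 2.53 min/unit


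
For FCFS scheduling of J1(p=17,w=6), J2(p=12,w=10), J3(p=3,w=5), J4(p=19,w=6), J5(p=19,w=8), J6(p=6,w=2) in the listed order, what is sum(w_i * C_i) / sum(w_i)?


Completion times:
  J1: C=17, w×C=6×17=102
  J2: C=29, w×C=10×29=290
  J3: C=32, w×C=5×32=160
  J4: C=51, w×C=6×51=306
  J5: C=70, w×C=8×70=560
  J6: C=76, w×C=2×76=152
Sum w×C = 1570
Sum w = 37
Weighted avg = 1570/37
= 42.43


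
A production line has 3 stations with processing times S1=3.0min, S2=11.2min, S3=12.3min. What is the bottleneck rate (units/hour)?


Bottleneck = longest station time
Station times: [3.0, 11.2, 12.3]
Max = 12.3 min
Rate = 60 / 12.3
= 4.88 units/hour (bottleneck: 12.3min)


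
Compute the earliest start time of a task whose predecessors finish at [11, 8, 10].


ES = max of all predecessor completion times
Predecessors: [11, 8, 10]
ES = max(11, 8, 10)
= 11


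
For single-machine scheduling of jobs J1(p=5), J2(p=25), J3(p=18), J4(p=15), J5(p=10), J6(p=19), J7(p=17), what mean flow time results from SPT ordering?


SPT order: J1 → J5 → J4 → J7 → J3 → J6 → J2
Completion times:
  J1: C=5
  J5: C=15
  J4: C=30
  J7: C=47
  J3: C=65
  J6: C=84
  J2: C=109
Sum = 355, n = 7
Mean flow = 355/7
= 50.71


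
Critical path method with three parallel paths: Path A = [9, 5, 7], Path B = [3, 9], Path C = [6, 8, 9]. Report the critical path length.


Path A: 9 + 5 + 7 = 21
Path B: 3 + 9 = 12
Path C: 6 + 8 + 9 = 23
Critical path = longest = max(21, 12, 23)
= 23 (Path C)


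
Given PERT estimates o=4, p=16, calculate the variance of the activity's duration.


σ² = ((p - o) / 6)² = (p - o)² / 36
= (16 - 4)² / 36
= 12² / 36
= 144 / 36
= 4.0000


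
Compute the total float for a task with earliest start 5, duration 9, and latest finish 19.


EF = ES + duration = 5 + 9 = 14
LS = LF - duration = 19 - 9 = 10
Total Float = LF - EF = 19 - 14
(or LS - ES = 10 - 5)
= 5


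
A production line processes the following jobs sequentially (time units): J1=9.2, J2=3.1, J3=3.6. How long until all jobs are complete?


Sequential makespan: sum all processing times
= 9.2 + 3.1 + 3.6
= 15.9 time units


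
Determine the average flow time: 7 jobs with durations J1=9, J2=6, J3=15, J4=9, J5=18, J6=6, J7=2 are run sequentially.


Completion times:
  J1: completes at 9
  J2: completes at 15
  J3: completes at 30
  J4: completes at 39
  J5: completes at 57
  J6: completes at 63
  J7: completes at 65
Sum = 278
Average = 278/7
= 39.71


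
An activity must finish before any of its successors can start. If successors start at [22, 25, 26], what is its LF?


LF = min of all successor start times
Successors start at: [22, 25, 26]
LF = min(22, 25, 26)
= 22


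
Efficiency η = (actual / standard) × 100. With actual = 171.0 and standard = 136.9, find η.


Efficiency = (actual / standard) × 100
= (171.0 / 136.9) × 100
= 124.9%


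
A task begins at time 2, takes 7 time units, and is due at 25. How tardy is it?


Completion = start + processing = 2 + 7 = 9
Tardiness = max(0, C - d) = max(0, 9 - 25)
= max(0, -16)
= 0


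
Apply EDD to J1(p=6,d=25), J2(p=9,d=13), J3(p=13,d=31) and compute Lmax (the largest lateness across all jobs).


EDD order: J2 → J1 → J3
Completion and lateness:
  J2: C=9, d=13, L=9-13=-4
  J1: C=15, d=25, L=15-25=-10
  J3: C=28, d=31, L=28-31=-3
Lmax = max(-4, -10, -3)
= -3


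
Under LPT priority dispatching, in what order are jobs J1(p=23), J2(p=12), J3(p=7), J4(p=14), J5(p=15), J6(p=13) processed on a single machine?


LPT: sort by longest processing time first
  J1: p=23
  J5: p=15
  J4: p=14
  J6: p=13
  J2: p=12
  J3: p=7
Order: J1 → J5 → J4 → J6 → J2 → J3


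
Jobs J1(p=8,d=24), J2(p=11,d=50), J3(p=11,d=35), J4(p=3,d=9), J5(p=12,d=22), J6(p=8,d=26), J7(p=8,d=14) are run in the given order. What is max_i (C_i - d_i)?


Lateness per job (L = C - d):
  J1: C=8, d=24, L=-16
  J2: C=19, d=50, L=-31
  J3: C=30, d=35, L=-5
  J4: C=33, d=9, L=24
  J5: C=45, d=22, L=23
  J6: C=53, d=26, L=27
  J7: C=61, d=14, L=47
Lmax = max(-16, -31, -5, 24, 23, 27, 47)
= 47


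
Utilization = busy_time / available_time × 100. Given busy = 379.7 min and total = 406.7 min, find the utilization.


Utilization = busy / total × 100
= 379.7 / 406.7 × 100
= 93.4%


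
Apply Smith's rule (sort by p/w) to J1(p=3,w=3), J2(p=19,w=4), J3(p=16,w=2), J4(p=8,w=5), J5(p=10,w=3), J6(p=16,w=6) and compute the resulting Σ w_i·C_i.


WSPT order (by p/w): J1 → J4 → J6 → J5 → J2 → J3
  J1: C=3, w·C=3×3=9
  J4: C=11, w·C=5×11=55
  J6: C=27, w·C=6×27=162
  J5: C=37, w·C=3×37=111
  J2: C=56, w·C=4×56=224
  J3: C=72, w·C=2×72=144
Σ w·C = 705
= 705


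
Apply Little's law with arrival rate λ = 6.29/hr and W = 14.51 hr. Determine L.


Little's law: L = λ × W
= 6.29 × 14.51
= 91.27


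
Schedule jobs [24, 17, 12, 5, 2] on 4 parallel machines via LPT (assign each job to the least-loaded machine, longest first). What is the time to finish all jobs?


Jobs (LPT sorted): [24, 17, 12, 5, 2]
Machines: 4
  J=24 → Machine 1 (load: 0+24=24)
  J=17 → Machine 2 (load: 0+17=17)
  J=12 → Machine 3 (load: 0+12=12)
  J=5 → Machine 4 (load: 0+5=5)
  J=2 → Machine 4 (load: 5+2=7)
Machine loads: [24, 17, 12, 7]
Makespan = max = 24 time units


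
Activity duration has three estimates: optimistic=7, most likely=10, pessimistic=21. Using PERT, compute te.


te = (o + 4m + p) / 6
= (7 + 4×10 + 21) / 6
= (7 + 40 + 21) / 6
= 68 / 6
= 11.33


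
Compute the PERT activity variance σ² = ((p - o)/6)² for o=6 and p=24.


σ² = ((p - o) / 6)² = (p - o)² / 36
= (24 - 6)² / 36
= 18² / 36
= 324 / 36
= 9.0000


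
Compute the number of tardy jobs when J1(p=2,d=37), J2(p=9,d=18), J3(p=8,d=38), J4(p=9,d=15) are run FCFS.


Completion vs due date:
  J1: C=2, d=37 → on time
  J2: C=11, d=18 → on time
  J3: C=19, d=38 → on time
  J4: C=28, d=15 → TARDY
Tardy jobs: J4
Count = 1


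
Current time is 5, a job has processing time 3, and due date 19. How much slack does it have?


Slack = due - current_time - processing
= 19 - 5 - 3
= 11


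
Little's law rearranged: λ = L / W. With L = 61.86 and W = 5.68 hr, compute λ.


Little's law: L = λW → λ = L / W
= 61.86 / 5.68
= 10.89 per hour


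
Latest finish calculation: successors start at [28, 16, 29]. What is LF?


LF = min of all successor start times
Successors start at: [28, 16, 29]
LF = min(28, 16, 29)
= 16


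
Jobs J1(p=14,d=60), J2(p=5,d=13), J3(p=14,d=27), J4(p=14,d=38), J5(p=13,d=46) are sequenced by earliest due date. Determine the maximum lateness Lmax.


EDD order: J2 → J3 → J4 → J5 → J1
Completion and lateness:
  J2: C=5, d=13, L=5-13=-8
  J3: C=19, d=27, L=19-27=-8
  J4: C=33, d=38, L=33-38=-5
  J5: C=46, d=46, L=46-46=0
  J1: C=60, d=60, L=60-60=0
Lmax = max(-8, -8, -5, 0, 0)
= 0


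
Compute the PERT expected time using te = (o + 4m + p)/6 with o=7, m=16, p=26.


te = (o + 4m + p) / 6
= (7 + 4×16 + 26) / 6
= (7 + 64 + 26) / 6
= 97 / 6
= 16.17


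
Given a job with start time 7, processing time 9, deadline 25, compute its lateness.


Completion = 7 + 9 = 16
Lateness = C - d = 16 - 25
= -9


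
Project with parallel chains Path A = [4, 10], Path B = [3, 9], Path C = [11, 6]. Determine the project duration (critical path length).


Path A: 4 + 10 = 14
Path B: 3 + 9 = 12
Path C: 11 + 6 = 17
Critical path = longest = max(14, 12, 17)
= 17 (Path C)


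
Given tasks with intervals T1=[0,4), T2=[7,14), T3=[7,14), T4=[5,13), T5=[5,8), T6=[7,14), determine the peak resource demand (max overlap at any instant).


Check each time point for overlaps:
  t=7: 5 tasks active (T2, T3, T4, T5, T6)
Max concurrent = 5


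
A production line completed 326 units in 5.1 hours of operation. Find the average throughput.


Throughput = units / time
= 326 / 5.1
= 63.9 units/hour


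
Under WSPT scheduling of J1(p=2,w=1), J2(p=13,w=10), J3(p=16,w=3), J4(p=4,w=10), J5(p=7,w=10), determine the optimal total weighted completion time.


WSPT order (by p/w): J4 → J5 → J2 → J1 → J3
  J4: C=4, w·C=10×4=40
  J5: C=11, w·C=10×11=110
  J2: C=24, w·C=10×24=240
  J1: C=26, w·C=1×26=26
  J3: C=42, w·C=3×42=126
Σ w·C = 542
= 542


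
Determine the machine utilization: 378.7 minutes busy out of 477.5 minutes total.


Utilization = busy / total × 100
= 378.7 / 477.5 × 100
= 79.3%


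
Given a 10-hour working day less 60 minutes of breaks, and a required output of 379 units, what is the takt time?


Available = 10×60 - 60 = 540 min
Takt time = 540 / 379
= 1.42 min/unit


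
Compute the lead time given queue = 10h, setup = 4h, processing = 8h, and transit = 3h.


Lead time = queue + setup + processing + transit
= 10 + 4 + 8 + 3
= 25 hours


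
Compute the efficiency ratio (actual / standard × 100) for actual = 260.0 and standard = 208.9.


Efficiency = (actual / standard) × 100
= (260.0 / 208.9) × 100
= 124.5%


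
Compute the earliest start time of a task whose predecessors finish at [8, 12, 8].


ES = max of all predecessor completion times
Predecessors: [8, 12, 8]
ES = max(8, 12, 8)
= 12


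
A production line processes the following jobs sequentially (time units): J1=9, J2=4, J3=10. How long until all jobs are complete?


Sequential makespan: sum all processing times
= 9 + 4 + 10
= 23 time units


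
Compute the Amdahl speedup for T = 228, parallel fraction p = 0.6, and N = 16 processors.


Amdahl's law: T_p = T × ((1-p) + p/N)
= 228 × ((1-0.6) + 0.6/16)
= 228 × (0.40 + 0.0375)
= 228 × 0.4375
= 99.75
Speedup = 228/99.75
= 2.29×


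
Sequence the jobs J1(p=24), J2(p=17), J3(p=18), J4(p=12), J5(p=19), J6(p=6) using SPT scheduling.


SPT: sort by shortest processing time
  J6: p=6
  J4: p=12
  J2: p=17
  J3: p=18
  J5: p=19
  J1: p=24
Order: J6 → J4 → J2 → J3 → J5 → J1


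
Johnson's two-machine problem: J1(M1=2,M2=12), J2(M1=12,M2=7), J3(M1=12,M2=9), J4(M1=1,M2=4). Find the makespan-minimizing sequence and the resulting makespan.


Johnson's rule:
Group 1 (M1≤M2, sort by M1): ['J4', 'J1']
Group 2 (M1>M2, sort desc M2): ['J3', 'J2']
Sequence: J4 → J1 → J3 → J2
Makespan calculation:
  J4: M1 done=1, M2 done=5
  J1: M1 done=3, M2 done=17
  J3: M1 done=15, M2 done=26
  J2: M1 done=27, M2 done=34
= Sequence: J4 → J1 → J3 → J2, Makespan: 34


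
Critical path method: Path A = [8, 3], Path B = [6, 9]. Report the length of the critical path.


Path A: 8 + 3 = 11
Path B: 6 + 9 = 15
Critical path = longest = max(11, 15)
= 15 (Path B)


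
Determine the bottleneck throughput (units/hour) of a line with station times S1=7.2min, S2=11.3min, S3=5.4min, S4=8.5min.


Bottleneck = longest station time
Station times: [7.2, 11.3, 5.4, 8.5]
Max = 11.3 min
Rate = 60 / 11.3
= 5.31 units/hour (bottleneck: 11.3min)


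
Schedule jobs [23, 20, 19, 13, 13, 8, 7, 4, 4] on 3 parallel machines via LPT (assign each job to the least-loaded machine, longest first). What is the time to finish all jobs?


Jobs (LPT sorted): [23, 20, 19, 13, 13, 8, 7, 4, 4]
Machines: 3
  J=23 → Machine 1 (load: 0+23=23)
  J=20 → Machine 2 (load: 0+20=20)
  J=19 → Machine 3 (load: 0+19=19)
  J=13 → Machine 3 (load: 19+13=32)
  J=13 → Machine 2 (load: 20+13=33)
  J=8 → Machine 1 (load: 23+8=31)
  J=7 → Machine 1 (load: 31+7=38)
  J=4 → Machine 3 (load: 32+4=36)
  J=4 → Machine 2 (load: 33+4=37)
Machine loads: [38, 37, 36]
Makespan = max = 38 time units


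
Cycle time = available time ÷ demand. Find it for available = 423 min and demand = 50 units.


Cycle time = available time / demand
= 423 / 50
= 8.46 min/unit


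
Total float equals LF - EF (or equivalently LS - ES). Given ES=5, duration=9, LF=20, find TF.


EF = ES + duration = 5 + 9 = 14
LS = LF - duration = 20 - 9 = 11
Total Float = LF - EF = 20 - 14
(or LS - ES = 11 - 5)
= 6


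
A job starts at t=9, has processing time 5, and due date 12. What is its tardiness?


Completion = start + processing = 9 + 5 = 14
Tardiness = max(0, C - d) = max(0, 14 - 12)
= max(0, 2)
= 2


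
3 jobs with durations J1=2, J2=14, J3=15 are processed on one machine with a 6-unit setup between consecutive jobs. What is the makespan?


Makespan = Σ processing + (n-1) × setup
= (2 + 14 + 15) + (3-1)×6
= 31 + 12
= 43 time units


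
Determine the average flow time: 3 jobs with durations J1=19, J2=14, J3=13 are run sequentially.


Completion times:
  J1: completes at 19
  J2: completes at 33
  J3: completes at 46
Sum = 98
Average = 98/3
= 32.67


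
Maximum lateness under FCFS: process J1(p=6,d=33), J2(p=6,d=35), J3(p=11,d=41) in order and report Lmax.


Lateness per job (L = C - d):
  J1: C=6, d=33, L=-27
  J2: C=12, d=35, L=-23
  J3: C=23, d=41, L=-18
Lmax = max(-27, -23, -18)
= -18


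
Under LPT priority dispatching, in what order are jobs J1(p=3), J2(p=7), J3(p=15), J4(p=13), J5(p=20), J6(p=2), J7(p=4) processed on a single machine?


LPT: sort by longest processing time first
  J5: p=20
  J3: p=15
  J4: p=13
  J2: p=7
  J7: p=4
  J1: p=3
  J6: p=2
Order: J5 → J3 → J4 → J2 → J7 → J1 → J6


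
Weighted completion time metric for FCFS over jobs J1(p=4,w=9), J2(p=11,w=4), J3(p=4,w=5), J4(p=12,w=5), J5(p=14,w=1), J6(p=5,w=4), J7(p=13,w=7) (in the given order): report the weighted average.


Completion times:
  J1: C=4, w×C=9×4=36
  J2: C=15, w×C=4×15=60
  J3: C=19, w×C=5×19=95
  J4: C=31, w×C=5×31=155
  J5: C=45, w×C=1×45=45
  J6: C=50, w×C=4×50=200
  J7: C=63, w×C=7×63=441
Sum w×C = 1032
Sum w = 35
Weighted avg = 1032/35
= 29.49


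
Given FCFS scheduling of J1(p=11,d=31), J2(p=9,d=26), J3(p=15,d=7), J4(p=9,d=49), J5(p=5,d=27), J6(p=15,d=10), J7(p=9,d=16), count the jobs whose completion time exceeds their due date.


Completion vs due date:
  J1: C=11, d=31 → on time
  J2: C=20, d=26 → on time
  J3: C=35, d=7 → TARDY
  J4: C=44, d=49 → on time
  J5: C=49, d=27 → TARDY
  J6: C=64, d=10 → TARDY
  J7: C=73, d=16 → TARDY
Tardy jobs: J3, J5, J6, J7
Count = 4


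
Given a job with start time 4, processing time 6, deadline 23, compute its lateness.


Completion = 4 + 6 = 10
Lateness = C - d = 10 - 23
= -13


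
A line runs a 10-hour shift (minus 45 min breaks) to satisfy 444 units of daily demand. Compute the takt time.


Available = 10×60 - 45 = 555 min
Takt time = 555 / 444
= 1.25 min/unit


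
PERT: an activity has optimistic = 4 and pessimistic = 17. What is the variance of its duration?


σ² = ((p - o) / 6)² = (p - o)² / 36
= (17 - 4)² / 36
= 13² / 36
= 169 / 36
= 4.6944


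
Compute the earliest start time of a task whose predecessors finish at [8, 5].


ES = max of all predecessor completion times
Predecessors: [8, 5]
ES = max(8, 5)
= 8


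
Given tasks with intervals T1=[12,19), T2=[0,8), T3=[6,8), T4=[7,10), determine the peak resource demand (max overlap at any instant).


Check each time point for overlaps:
  t=7: 3 tasks active (T2, T3, T4)
Max concurrent = 3


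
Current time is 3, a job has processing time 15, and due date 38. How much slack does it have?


Slack = due - current_time - processing
= 38 - 3 - 15
= 20


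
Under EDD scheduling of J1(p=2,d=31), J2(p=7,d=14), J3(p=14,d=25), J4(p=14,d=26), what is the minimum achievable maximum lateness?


EDD order: J2 → J3 → J4 → J1
Completion and lateness:
  J2: C=7, d=14, L=7-14=-7
  J3: C=21, d=25, L=21-25=-4
  J4: C=35, d=26, L=35-26=9
  J1: C=37, d=31, L=37-31=6
Lmax = max(-7, -4, 9, 6)
= 9


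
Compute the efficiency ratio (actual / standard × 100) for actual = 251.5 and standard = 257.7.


Efficiency = (actual / standard) × 100
= (251.5 / 257.7) × 100
= 97.6%


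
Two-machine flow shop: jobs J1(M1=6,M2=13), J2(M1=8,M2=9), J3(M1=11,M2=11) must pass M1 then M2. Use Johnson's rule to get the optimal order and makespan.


Johnson's rule:
Group 1 (M1≤M2, sort by M1): ['J1', 'J2', 'J3']
Group 2 (M1>M2, sort desc M2): []
Sequence: J1 → J2 → J3
Makespan calculation:
  J1: M1 done=6, M2 done=19
  J2: M1 done=14, M2 done=28
  J3: M1 done=25, M2 done=39
= Sequence: J1 → J2 → J3, Makespan: 39


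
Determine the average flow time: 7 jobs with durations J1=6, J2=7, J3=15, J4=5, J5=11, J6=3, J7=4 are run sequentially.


Completion times:
  J1: completes at 6
  J2: completes at 13
  J3: completes at 28
  J4: completes at 33
  J5: completes at 44
  J6: completes at 47
  J7: completes at 51
Sum = 222
Average = 222/7
= 31.71


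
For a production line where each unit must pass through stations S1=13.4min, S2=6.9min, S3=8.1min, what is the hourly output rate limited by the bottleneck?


Bottleneck = longest station time
Station times: [13.4, 6.9, 8.1]
Max = 13.4 min
Rate = 60 / 13.4
= 4.48 units/hour (bottleneck: 13.4min)


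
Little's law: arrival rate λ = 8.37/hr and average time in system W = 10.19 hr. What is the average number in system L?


Little's law: L = λ × W
= 8.37 × 10.19
= 85.29


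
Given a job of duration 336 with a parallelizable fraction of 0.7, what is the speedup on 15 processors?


Amdahl's law: T_p = T × ((1-p) + p/N)
= 336 × ((1-0.7) + 0.7/15)
= 336 × (0.30 + 0.0467)
= 336 × 0.3467
= 116.48
Speedup = 336/116.48
= 2.88×


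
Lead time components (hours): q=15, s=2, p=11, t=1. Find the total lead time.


Lead time = queue + setup + processing + transit
= 15 + 2 + 11 + 1
= 29 hours


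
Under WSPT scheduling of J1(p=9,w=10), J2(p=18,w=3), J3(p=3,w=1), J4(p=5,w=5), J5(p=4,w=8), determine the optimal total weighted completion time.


WSPT order (by p/w): J5 → J1 → J4 → J3 → J2
  J5: C=4, w·C=8×4=32
  J1: C=13, w·C=10×13=130
  J4: C=18, w·C=5×18=90
  J3: C=21, w·C=1×21=21
  J2: C=39, w·C=3×39=117
Σ w·C = 390
= 390


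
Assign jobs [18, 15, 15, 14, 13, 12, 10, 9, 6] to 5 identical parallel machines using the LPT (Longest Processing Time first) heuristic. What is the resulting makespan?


Jobs (LPT sorted): [18, 15, 15, 14, 13, 12, 10, 9, 6]
Machines: 5
  J=18 → Machine 1 (load: 0+18=18)
  J=15 → Machine 2 (load: 0+15=15)
  J=15 → Machine 3 (load: 0+15=15)
  J=14 → Machine 4 (load: 0+14=14)
  J=13 → Machine 5 (load: 0+13=13)
  J=12 → Machine 5 (load: 13+12=25)
  J=10 → Machine 4 (load: 14+10=24)
  J=9 → Machine 2 (load: 15+9=24)
  J=6 → Machine 3 (load: 15+6=21)
Machine loads: [18, 24, 21, 24, 25]
Makespan = max = 25 time units


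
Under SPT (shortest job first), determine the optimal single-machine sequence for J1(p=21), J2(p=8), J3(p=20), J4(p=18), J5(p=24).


SPT: sort by shortest processing time
  J2: p=8
  J4: p=18
  J3: p=20
  J1: p=21
  J5: p=24
Order: J2 → J4 → J3 → J1 → J5


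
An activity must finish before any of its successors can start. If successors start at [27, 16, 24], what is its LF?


LF = min of all successor start times
Successors start at: [27, 16, 24]
LF = min(27, 16, 24)
= 16


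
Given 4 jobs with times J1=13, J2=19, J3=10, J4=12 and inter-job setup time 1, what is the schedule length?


Makespan = Σ processing + (n-1) × setup
= (13 + 19 + 10 + 12) + (4-1)×1
= 54 + 3
= 57 time units


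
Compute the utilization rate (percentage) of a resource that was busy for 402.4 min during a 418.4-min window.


Utilization = busy / total × 100
= 402.4 / 418.4 × 100
= 96.2%


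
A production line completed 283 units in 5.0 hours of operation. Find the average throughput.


Throughput = units / time
= 283 / 5.0
= 56.6 units/hour


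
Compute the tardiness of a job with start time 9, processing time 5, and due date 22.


Completion = start + processing = 9 + 5 = 14
Tardiness = max(0, C - d) = max(0, 14 - 22)
= max(0, -8)
= 0


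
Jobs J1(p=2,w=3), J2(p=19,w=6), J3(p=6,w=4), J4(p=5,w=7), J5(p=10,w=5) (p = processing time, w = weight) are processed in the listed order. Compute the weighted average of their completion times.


Completion times:
  J1: C=2, w×C=3×2=6
  J2: C=21, w×C=6×21=126
  J3: C=27, w×C=4×27=108
  J4: C=32, w×C=7×32=224
  J5: C=42, w×C=5×42=210
Sum w×C = 674
Sum w = 25
Weighted avg = 674/25
= 26.96


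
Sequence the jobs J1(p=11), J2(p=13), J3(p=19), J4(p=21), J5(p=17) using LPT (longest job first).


LPT: sort by longest processing time first
  J4: p=21
  J3: p=19
  J5: p=17
  J2: p=13
  J1: p=11
Order: J4 → J3 → J5 → J2 → J1


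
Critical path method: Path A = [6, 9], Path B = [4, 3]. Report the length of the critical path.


Path A: 6 + 9 = 15
Path B: 4 + 3 = 7
Critical path = longest = max(15, 7)
= 15 (Path A)


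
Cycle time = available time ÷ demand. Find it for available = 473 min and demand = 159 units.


Cycle time = available time / demand
= 473 / 159
= 2.97 min/unit


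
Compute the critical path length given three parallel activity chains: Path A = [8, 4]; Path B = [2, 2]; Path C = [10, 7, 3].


Path A: 8 + 4 = 12
Path B: 2 + 2 = 4
Path C: 10 + 7 + 3 = 20
Critical path = longest = max(12, 4, 20)
= 20 (Path C)


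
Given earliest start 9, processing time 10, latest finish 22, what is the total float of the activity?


EF = ES + duration = 9 + 10 = 19
LS = LF - duration = 22 - 10 = 12
Total Float = LF - EF = 22 - 19
(or LS - ES = 12 - 9)
= 3


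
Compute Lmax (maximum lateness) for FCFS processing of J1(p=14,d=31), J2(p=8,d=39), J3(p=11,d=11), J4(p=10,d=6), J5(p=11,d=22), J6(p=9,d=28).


Lateness per job (L = C - d):
  J1: C=14, d=31, L=-17
  J2: C=22, d=39, L=-17
  J3: C=33, d=11, L=22
  J4: C=43, d=6, L=37
  J5: C=54, d=22, L=32
  J6: C=63, d=28, L=35
Lmax = max(-17, -17, 22, 37, 32, 35)
= 37


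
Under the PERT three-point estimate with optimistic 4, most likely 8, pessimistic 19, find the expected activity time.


te = (o + 4m + p) / 6
= (4 + 4×8 + 19) / 6
= (4 + 32 + 19) / 6
= 55 / 6
= 9.17


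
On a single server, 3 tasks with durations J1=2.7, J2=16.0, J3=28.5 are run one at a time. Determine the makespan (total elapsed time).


Sequential makespan: sum all processing times
= 2.7 + 16.0 + 28.5
= 47.2 time units


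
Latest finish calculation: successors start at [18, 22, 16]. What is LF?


LF = min of all successor start times
Successors start at: [18, 22, 16]
LF = min(18, 22, 16)
= 16


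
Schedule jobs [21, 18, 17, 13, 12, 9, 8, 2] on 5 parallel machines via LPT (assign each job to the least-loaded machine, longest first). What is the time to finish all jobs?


Jobs (LPT sorted): [21, 18, 17, 13, 12, 9, 8, 2]
Machines: 5
  J=21 → Machine 1 (load: 0+21=21)
  J=18 → Machine 2 (load: 0+18=18)
  J=17 → Machine 3 (load: 0+17=17)
  J=13 → Machine 4 (load: 0+13=13)
  J=12 → Machine 5 (load: 0+12=12)
  J=9 → Machine 5 (load: 12+9=21)
  J=8 → Machine 4 (load: 13+8=21)
  J=2 → Machine 3 (load: 17+2=19)
Machine loads: [21, 18, 19, 21, 21]
Makespan = max = 21 time units


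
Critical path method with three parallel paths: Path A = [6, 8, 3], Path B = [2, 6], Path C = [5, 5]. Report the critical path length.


Path A: 6 + 8 + 3 = 17
Path B: 2 + 6 = 8
Path C: 5 + 5 = 10
Critical path = longest = max(17, 8, 10)
= 17 (Path A)


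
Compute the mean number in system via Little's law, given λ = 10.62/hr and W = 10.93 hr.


Little's law: L = λ × W
= 10.62 × 10.93
= 116.08


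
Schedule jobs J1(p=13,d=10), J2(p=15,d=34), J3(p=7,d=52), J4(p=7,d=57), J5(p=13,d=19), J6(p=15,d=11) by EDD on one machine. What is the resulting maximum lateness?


EDD order: J1 → J6 → J5 → J2 → J3 → J4
Completion and lateness:
  J1: C=13, d=10, L=13-10=3
  J6: C=28, d=11, L=28-11=17
  J5: C=41, d=19, L=41-19=22
  J2: C=56, d=34, L=56-34=22
  J3: C=63, d=52, L=63-52=11
  J4: C=70, d=57, L=70-57=13
Lmax = max(3, 17, 22, 22, 11, 13)
= 22


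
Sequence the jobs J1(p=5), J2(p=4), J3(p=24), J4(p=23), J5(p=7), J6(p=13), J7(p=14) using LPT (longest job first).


LPT: sort by longest processing time first
  J3: p=24
  J4: p=23
  J7: p=14
  J6: p=13
  J5: p=7
  J1: p=5
  J2: p=4
Order: J3 → J4 → J7 → J6 → J5 → J1 → J2


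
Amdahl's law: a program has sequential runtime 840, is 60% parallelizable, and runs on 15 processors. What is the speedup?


Amdahl's law: T_p = T × ((1-p) + p/N)
= 840 × ((1-0.6) + 0.6/15)
= 840 × (0.40 + 0.0400)
= 840 × 0.4400
= 369.60
Speedup = 840/369.60
= 2.27×


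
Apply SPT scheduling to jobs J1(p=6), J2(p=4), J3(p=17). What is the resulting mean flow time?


SPT order: J2 → J1 → J3
Completion times:
  J2: C=4
  J1: C=10
  J3: C=27
Sum = 41, n = 3
Mean flow = 41/3
= 13.67


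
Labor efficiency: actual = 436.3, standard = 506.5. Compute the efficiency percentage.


Efficiency = (actual / standard) × 100
= (436.3 / 506.5) × 100
= 86.1%


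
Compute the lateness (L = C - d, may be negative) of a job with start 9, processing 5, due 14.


Completion = 9 + 5 = 14
Lateness = C - d = 14 - 14
= 0


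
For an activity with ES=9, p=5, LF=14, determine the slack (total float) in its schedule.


EF = ES + duration = 9 + 5 = 14
LS = LF - duration = 14 - 5 = 9
Total Float = LF - EF = 14 - 14
(or LS - ES = 9 - 9)
= 0


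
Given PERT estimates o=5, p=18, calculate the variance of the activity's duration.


σ² = ((p - o) / 6)² = (p - o)² / 36
= (18 - 5)² / 36
= 13² / 36
= 169 / 36
= 4.6944


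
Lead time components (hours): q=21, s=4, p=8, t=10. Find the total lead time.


Lead time = queue + setup + processing + transit
= 21 + 4 + 8 + 10
= 43 hours


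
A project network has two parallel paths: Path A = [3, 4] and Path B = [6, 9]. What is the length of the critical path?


Path A: 3 + 4 = 7
Path B: 6 + 9 = 15
Critical path = longest = max(7, 15)
= 15 (Path B)


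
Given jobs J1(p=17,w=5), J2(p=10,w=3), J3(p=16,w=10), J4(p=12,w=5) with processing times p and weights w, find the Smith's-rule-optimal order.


WSPT (Smith's rule): sort by p/w ascending
  J3: p/w = 16/10 = 1.600
  J4: p/w = 12/5 = 2.400
  J2: p/w = 10/3 = 3.333
  J1: p/w = 17/5 = 3.400
Order: J3 → J4 → J2 → J1


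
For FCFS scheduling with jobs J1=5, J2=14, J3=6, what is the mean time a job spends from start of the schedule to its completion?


Completion times:
  J1: completes at 5
  J2: completes at 19
  J3: completes at 25
Sum = 49
Average = 49/3
= 16.33


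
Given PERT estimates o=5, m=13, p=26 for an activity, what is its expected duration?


te = (o + 4m + p) / 6
= (5 + 4×13 + 26) / 6
= (5 + 52 + 26) / 6
= 83 / 6
= 13.83


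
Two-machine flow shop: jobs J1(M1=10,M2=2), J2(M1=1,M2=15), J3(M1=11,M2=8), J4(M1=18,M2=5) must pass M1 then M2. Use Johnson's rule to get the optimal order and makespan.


Johnson's rule:
Group 1 (M1≤M2, sort by M1): ['J2']
Group 2 (M1>M2, sort desc M2): ['J3', 'J4', 'J1']
Sequence: J2 → J3 → J4 → J1
Makespan calculation:
  J2: M1 done=1, M2 done=16
  J3: M1 done=12, M2 done=24
  J4: M1 done=30, M2 done=35
  J1: M1 done=40, M2 done=42
= Sequence: J2 → J3 → J4 → J1, Makespan: 42


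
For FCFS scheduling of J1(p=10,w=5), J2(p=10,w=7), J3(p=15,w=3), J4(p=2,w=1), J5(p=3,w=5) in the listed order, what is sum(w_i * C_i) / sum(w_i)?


Completion times:
  J1: C=10, w×C=5×10=50
  J2: C=20, w×C=7×20=140
  J3: C=35, w×C=3×35=105
  J4: C=37, w×C=1×37=37
  J5: C=40, w×C=5×40=200
Sum w×C = 532
Sum w = 21
Weighted avg = 532/21
= 25.33


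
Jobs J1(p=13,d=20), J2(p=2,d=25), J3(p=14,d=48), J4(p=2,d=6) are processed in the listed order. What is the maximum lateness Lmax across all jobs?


Lateness per job (L = C - d):
  J1: C=13, d=20, L=-7
  J2: C=15, d=25, L=-10
  J3: C=29, d=48, L=-19
  J4: C=31, d=6, L=25
Lmax = max(-7, -10, -19, 25)
= 25


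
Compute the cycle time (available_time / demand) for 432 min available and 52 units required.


Cycle time = available time / demand
= 432 / 52
= 8.31 min/unit


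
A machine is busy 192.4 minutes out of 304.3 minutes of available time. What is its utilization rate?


Utilization = busy / total × 100
= 192.4 / 304.3 × 100
= 63.2%


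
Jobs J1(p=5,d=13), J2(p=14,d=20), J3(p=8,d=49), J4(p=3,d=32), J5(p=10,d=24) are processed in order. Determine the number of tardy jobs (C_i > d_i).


Completion vs due date:
  J1: C=5, d=13 → on time
  J2: C=19, d=20 → on time
  J3: C=27, d=49 → on time
  J4: C=30, d=32 → on time
  J5: C=40, d=24 → TARDY
Tardy jobs: J5
Count = 1


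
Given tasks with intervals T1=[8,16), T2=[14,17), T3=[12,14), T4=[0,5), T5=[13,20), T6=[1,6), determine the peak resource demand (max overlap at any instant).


Check each time point for overlaps:
  t=13: 3 tasks active (T1, T3, T5)
Max concurrent = 3


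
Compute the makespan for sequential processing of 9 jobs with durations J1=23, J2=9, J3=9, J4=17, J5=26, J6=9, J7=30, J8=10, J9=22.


Sequential makespan: sum all processing times
= 23 + 9 + 9 + 17 + 26 + 9 + 30 + 10 + 22
= 155 time units


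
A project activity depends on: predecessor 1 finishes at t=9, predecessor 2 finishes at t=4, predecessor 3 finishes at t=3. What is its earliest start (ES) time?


ES = max of all predecessor completion times
Predecessors: [9, 4, 3]
ES = max(9, 4, 3)
= 9


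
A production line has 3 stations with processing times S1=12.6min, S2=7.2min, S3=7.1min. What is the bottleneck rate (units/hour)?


Bottleneck = longest station time
Station times: [12.6, 7.2, 7.1]
Max = 12.6 min
Rate = 60 / 12.6
= 4.76 units/hour (bottleneck: 12.6min)


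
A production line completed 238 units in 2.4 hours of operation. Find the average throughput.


Throughput = units / time
= 238 / 2.4
= 99.2 units/hour


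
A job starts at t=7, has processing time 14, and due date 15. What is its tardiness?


Completion = start + processing = 7 + 14 = 21
Tardiness = max(0, C - d) = max(0, 21 - 15)
= max(0, 6)
= 6


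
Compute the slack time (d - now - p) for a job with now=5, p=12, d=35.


Slack = due - current_time - processing
= 35 - 5 - 12
= 18


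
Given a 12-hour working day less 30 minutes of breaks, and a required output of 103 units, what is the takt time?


Available = 12×60 - 30 = 690 min
Takt time = 690 / 103
= 6.70 min/unit


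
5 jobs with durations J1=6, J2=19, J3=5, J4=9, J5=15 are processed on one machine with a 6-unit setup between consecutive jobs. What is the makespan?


Makespan = Σ processing + (n-1) × setup
= (6 + 19 + 5 + 9 + 15) + (5-1)×6
= 54 + 24
= 78 time units


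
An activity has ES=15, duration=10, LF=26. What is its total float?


EF = ES + duration = 15 + 10 = 25
LS = LF - duration = 26 - 10 = 16
Total Float = LF - EF = 26 - 25
(or LS - ES = 16 - 15)
= 1


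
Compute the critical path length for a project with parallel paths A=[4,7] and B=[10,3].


Path A: 4 + 7 = 11
Path B: 10 + 3 = 13
Critical path = longest = max(11, 13)
= 13 (Path B)


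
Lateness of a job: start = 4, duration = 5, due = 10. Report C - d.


Completion = 4 + 5 = 9
Lateness = C - d = 9 - 10
= -1


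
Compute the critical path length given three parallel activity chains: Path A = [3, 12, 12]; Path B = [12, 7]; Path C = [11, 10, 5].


Path A: 3 + 12 + 12 = 27
Path B: 12 + 7 = 19
Path C: 11 + 10 + 5 = 26
Critical path = longest = max(27, 19, 26)
= 27 (Path A)


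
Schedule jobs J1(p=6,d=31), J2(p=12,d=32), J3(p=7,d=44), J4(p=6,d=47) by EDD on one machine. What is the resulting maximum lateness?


EDD order: J1 → J2 → J3 → J4
Completion and lateness:
  J1: C=6, d=31, L=6-31=-25
  J2: C=18, d=32, L=18-32=-14
  J3: C=25, d=44, L=25-44=-19
  J4: C=31, d=47, L=31-47=-16
Lmax = max(-25, -14, -19, -16)
= -14


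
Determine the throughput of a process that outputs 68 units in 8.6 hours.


Throughput = units / time
= 68 / 8.6
= 7.9 units/hour


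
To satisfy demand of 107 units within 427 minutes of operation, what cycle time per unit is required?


Cycle time = available time / demand
= 427 / 107
= 3.99 min/unit


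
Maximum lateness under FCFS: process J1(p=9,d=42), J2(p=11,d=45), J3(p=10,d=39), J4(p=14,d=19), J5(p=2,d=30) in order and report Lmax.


Lateness per job (L = C - d):
  J1: C=9, d=42, L=-33
  J2: C=20, d=45, L=-25
  J3: C=30, d=39, L=-9
  J4: C=44, d=19, L=25
  J5: C=46, d=30, L=16
Lmax = max(-33, -25, -9, 25, 16)
= 25


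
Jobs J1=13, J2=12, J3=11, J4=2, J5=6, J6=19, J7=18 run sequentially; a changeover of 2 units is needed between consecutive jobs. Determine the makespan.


Makespan = Σ processing + (n-1) × setup
= (13 + 12 + 11 + 2 + 6 + 19 + 18) + (7-1)×2
= 81 + 12
= 93 time units


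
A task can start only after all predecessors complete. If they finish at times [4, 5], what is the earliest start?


ES = max of all predecessor completion times
Predecessors: [4, 5]
ES = max(4, 5)
= 5


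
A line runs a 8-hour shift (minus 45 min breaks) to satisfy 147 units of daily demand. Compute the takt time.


Available = 8×60 - 45 = 435 min
Takt time = 435 / 147
= 2.96 min/unit


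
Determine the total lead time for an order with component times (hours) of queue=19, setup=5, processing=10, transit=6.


Lead time = queue + setup + processing + transit
= 19 + 5 + 10 + 6
= 40 hours


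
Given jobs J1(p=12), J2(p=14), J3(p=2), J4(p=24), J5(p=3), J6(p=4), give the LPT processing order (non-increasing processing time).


LPT: sort by longest processing time first
  J4: p=24
  J2: p=14
  J1: p=12
  J6: p=4
  J5: p=3
  J3: p=2
Order: J4 → J2 → J1 → J6 → J5 → J3


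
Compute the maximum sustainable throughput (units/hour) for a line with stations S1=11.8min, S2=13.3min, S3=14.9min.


Bottleneck = longest station time
Station times: [11.8, 13.3, 14.9]
Max = 14.9 min
Rate = 60 / 14.9
= 4.03 units/hour (bottleneck: 14.9min)


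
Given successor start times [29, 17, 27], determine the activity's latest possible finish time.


LF = min of all successor start times
Successors start at: [29, 17, 27]
LF = min(29, 17, 27)
= 17


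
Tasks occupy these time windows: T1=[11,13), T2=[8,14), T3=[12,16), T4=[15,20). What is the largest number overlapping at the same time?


Check each time point for overlaps:
  t=12: 3 tasks active (T1, T2, T3)
Max concurrent = 3


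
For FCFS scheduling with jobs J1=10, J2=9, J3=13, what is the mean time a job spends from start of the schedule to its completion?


Completion times:
  J1: completes at 10
  J2: completes at 19
  J3: completes at 32
Sum = 61
Average = 61/3
= 20.33


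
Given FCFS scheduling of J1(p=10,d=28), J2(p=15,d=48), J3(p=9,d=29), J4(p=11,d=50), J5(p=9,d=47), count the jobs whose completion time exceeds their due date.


Completion vs due date:
  J1: C=10, d=28 → on time
  J2: C=25, d=48 → on time
  J3: C=34, d=29 → TARDY
  J4: C=45, d=50 → on time
  J5: C=54, d=47 → TARDY
Tardy jobs: J3, J5
Count = 2


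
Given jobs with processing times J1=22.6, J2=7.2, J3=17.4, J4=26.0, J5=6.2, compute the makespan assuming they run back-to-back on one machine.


Sequential makespan: sum all processing times
= 22.6 + 7.2 + 17.4 + 26.0 + 6.2
= 79.4 time units


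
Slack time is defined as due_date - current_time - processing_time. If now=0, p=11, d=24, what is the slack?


Slack = due - current_time - processing
= 24 - 0 - 11
= 13
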